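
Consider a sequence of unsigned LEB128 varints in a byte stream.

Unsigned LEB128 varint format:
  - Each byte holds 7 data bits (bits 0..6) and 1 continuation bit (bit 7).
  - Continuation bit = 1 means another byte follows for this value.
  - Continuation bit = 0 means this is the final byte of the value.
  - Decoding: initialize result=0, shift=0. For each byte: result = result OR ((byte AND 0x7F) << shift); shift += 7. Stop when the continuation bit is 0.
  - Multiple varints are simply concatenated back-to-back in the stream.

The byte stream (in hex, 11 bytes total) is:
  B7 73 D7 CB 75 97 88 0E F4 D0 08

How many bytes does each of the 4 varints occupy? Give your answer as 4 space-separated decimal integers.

  byte[0]=0xB7 cont=1 payload=0x37=55: acc |= 55<<0 -> acc=55 shift=7
  byte[1]=0x73 cont=0 payload=0x73=115: acc |= 115<<7 -> acc=14775 shift=14 [end]
Varint 1: bytes[0:2] = B7 73 -> value 14775 (2 byte(s))
  byte[2]=0xD7 cont=1 payload=0x57=87: acc |= 87<<0 -> acc=87 shift=7
  byte[3]=0xCB cont=1 payload=0x4B=75: acc |= 75<<7 -> acc=9687 shift=14
  byte[4]=0x75 cont=0 payload=0x75=117: acc |= 117<<14 -> acc=1926615 shift=21 [end]
Varint 2: bytes[2:5] = D7 CB 75 -> value 1926615 (3 byte(s))
  byte[5]=0x97 cont=1 payload=0x17=23: acc |= 23<<0 -> acc=23 shift=7
  byte[6]=0x88 cont=1 payload=0x08=8: acc |= 8<<7 -> acc=1047 shift=14
  byte[7]=0x0E cont=0 payload=0x0E=14: acc |= 14<<14 -> acc=230423 shift=21 [end]
Varint 3: bytes[5:8] = 97 88 0E -> value 230423 (3 byte(s))
  byte[8]=0xF4 cont=1 payload=0x74=116: acc |= 116<<0 -> acc=116 shift=7
  byte[9]=0xD0 cont=1 payload=0x50=80: acc |= 80<<7 -> acc=10356 shift=14
  byte[10]=0x08 cont=0 payload=0x08=8: acc |= 8<<14 -> acc=141428 shift=21 [end]
Varint 4: bytes[8:11] = F4 D0 08 -> value 141428 (3 byte(s))

Answer: 2 3 3 3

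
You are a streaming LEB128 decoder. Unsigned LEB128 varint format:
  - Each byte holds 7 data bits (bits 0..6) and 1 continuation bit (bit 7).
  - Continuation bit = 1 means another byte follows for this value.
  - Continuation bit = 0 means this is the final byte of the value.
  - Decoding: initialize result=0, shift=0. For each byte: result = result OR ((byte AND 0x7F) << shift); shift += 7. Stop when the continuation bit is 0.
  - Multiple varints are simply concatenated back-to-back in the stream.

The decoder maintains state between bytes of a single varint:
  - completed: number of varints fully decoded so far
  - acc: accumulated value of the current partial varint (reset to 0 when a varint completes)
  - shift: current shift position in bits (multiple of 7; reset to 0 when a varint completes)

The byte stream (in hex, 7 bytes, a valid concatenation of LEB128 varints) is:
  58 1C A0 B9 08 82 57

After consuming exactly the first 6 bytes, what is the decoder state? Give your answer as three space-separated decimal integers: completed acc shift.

Answer: 3 2 7

Derivation:
byte[0]=0x58 cont=0 payload=0x58: varint #1 complete (value=88); reset -> completed=1 acc=0 shift=0
byte[1]=0x1C cont=0 payload=0x1C: varint #2 complete (value=28); reset -> completed=2 acc=0 shift=0
byte[2]=0xA0 cont=1 payload=0x20: acc |= 32<<0 -> completed=2 acc=32 shift=7
byte[3]=0xB9 cont=1 payload=0x39: acc |= 57<<7 -> completed=2 acc=7328 shift=14
byte[4]=0x08 cont=0 payload=0x08: varint #3 complete (value=138400); reset -> completed=3 acc=0 shift=0
byte[5]=0x82 cont=1 payload=0x02: acc |= 2<<0 -> completed=3 acc=2 shift=7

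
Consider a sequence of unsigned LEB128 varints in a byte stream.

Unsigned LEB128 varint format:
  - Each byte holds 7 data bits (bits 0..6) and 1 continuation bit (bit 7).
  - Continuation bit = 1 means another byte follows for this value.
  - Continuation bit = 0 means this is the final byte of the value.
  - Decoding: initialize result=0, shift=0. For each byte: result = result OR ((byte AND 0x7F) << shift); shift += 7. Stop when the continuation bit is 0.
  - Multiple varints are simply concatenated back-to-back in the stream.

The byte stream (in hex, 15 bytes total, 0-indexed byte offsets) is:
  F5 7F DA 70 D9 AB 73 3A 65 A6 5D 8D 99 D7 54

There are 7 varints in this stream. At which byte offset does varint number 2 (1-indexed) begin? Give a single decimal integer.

  byte[0]=0xF5 cont=1 payload=0x75=117: acc |= 117<<0 -> acc=117 shift=7
  byte[1]=0x7F cont=0 payload=0x7F=127: acc |= 127<<7 -> acc=16373 shift=14 [end]
Varint 1: bytes[0:2] = F5 7F -> value 16373 (2 byte(s))
  byte[2]=0xDA cont=1 payload=0x5A=90: acc |= 90<<0 -> acc=90 shift=7
  byte[3]=0x70 cont=0 payload=0x70=112: acc |= 112<<7 -> acc=14426 shift=14 [end]
Varint 2: bytes[2:4] = DA 70 -> value 14426 (2 byte(s))
  byte[4]=0xD9 cont=1 payload=0x59=89: acc |= 89<<0 -> acc=89 shift=7
  byte[5]=0xAB cont=1 payload=0x2B=43: acc |= 43<<7 -> acc=5593 shift=14
  byte[6]=0x73 cont=0 payload=0x73=115: acc |= 115<<14 -> acc=1889753 shift=21 [end]
Varint 3: bytes[4:7] = D9 AB 73 -> value 1889753 (3 byte(s))
  byte[7]=0x3A cont=0 payload=0x3A=58: acc |= 58<<0 -> acc=58 shift=7 [end]
Varint 4: bytes[7:8] = 3A -> value 58 (1 byte(s))
  byte[8]=0x65 cont=0 payload=0x65=101: acc |= 101<<0 -> acc=101 shift=7 [end]
Varint 5: bytes[8:9] = 65 -> value 101 (1 byte(s))
  byte[9]=0xA6 cont=1 payload=0x26=38: acc |= 38<<0 -> acc=38 shift=7
  byte[10]=0x5D cont=0 payload=0x5D=93: acc |= 93<<7 -> acc=11942 shift=14 [end]
Varint 6: bytes[9:11] = A6 5D -> value 11942 (2 byte(s))
  byte[11]=0x8D cont=1 payload=0x0D=13: acc |= 13<<0 -> acc=13 shift=7
  byte[12]=0x99 cont=1 payload=0x19=25: acc |= 25<<7 -> acc=3213 shift=14
  byte[13]=0xD7 cont=1 payload=0x57=87: acc |= 87<<14 -> acc=1428621 shift=21
  byte[14]=0x54 cont=0 payload=0x54=84: acc |= 84<<21 -> acc=177589389 shift=28 [end]
Varint 7: bytes[11:15] = 8D 99 D7 54 -> value 177589389 (4 byte(s))

Answer: 2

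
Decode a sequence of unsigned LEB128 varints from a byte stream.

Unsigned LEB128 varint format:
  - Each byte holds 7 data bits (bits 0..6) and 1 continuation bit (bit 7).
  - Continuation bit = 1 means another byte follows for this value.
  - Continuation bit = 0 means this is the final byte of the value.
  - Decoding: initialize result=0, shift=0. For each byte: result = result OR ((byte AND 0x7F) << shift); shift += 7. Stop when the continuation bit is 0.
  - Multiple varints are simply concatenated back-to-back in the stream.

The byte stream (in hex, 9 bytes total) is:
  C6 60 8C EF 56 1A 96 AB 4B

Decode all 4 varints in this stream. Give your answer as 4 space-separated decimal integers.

Answer: 12358 1423244 26 1234326

Derivation:
  byte[0]=0xC6 cont=1 payload=0x46=70: acc |= 70<<0 -> acc=70 shift=7
  byte[1]=0x60 cont=0 payload=0x60=96: acc |= 96<<7 -> acc=12358 shift=14 [end]
Varint 1: bytes[0:2] = C6 60 -> value 12358 (2 byte(s))
  byte[2]=0x8C cont=1 payload=0x0C=12: acc |= 12<<0 -> acc=12 shift=7
  byte[3]=0xEF cont=1 payload=0x6F=111: acc |= 111<<7 -> acc=14220 shift=14
  byte[4]=0x56 cont=0 payload=0x56=86: acc |= 86<<14 -> acc=1423244 shift=21 [end]
Varint 2: bytes[2:5] = 8C EF 56 -> value 1423244 (3 byte(s))
  byte[5]=0x1A cont=0 payload=0x1A=26: acc |= 26<<0 -> acc=26 shift=7 [end]
Varint 3: bytes[5:6] = 1A -> value 26 (1 byte(s))
  byte[6]=0x96 cont=1 payload=0x16=22: acc |= 22<<0 -> acc=22 shift=7
  byte[7]=0xAB cont=1 payload=0x2B=43: acc |= 43<<7 -> acc=5526 shift=14
  byte[8]=0x4B cont=0 payload=0x4B=75: acc |= 75<<14 -> acc=1234326 shift=21 [end]
Varint 4: bytes[6:9] = 96 AB 4B -> value 1234326 (3 byte(s))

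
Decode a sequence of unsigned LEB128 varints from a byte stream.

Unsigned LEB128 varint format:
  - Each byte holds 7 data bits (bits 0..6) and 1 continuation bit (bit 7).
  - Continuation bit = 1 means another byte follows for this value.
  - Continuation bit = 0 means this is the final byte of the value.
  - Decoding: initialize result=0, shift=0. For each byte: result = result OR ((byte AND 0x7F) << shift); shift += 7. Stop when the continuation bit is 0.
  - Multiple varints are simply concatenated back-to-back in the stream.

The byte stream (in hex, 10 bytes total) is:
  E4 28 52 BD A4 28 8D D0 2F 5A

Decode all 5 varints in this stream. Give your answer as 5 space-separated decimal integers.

  byte[0]=0xE4 cont=1 payload=0x64=100: acc |= 100<<0 -> acc=100 shift=7
  byte[1]=0x28 cont=0 payload=0x28=40: acc |= 40<<7 -> acc=5220 shift=14 [end]
Varint 1: bytes[0:2] = E4 28 -> value 5220 (2 byte(s))
  byte[2]=0x52 cont=0 payload=0x52=82: acc |= 82<<0 -> acc=82 shift=7 [end]
Varint 2: bytes[2:3] = 52 -> value 82 (1 byte(s))
  byte[3]=0xBD cont=1 payload=0x3D=61: acc |= 61<<0 -> acc=61 shift=7
  byte[4]=0xA4 cont=1 payload=0x24=36: acc |= 36<<7 -> acc=4669 shift=14
  byte[5]=0x28 cont=0 payload=0x28=40: acc |= 40<<14 -> acc=660029 shift=21 [end]
Varint 3: bytes[3:6] = BD A4 28 -> value 660029 (3 byte(s))
  byte[6]=0x8D cont=1 payload=0x0D=13: acc |= 13<<0 -> acc=13 shift=7
  byte[7]=0xD0 cont=1 payload=0x50=80: acc |= 80<<7 -> acc=10253 shift=14
  byte[8]=0x2F cont=0 payload=0x2F=47: acc |= 47<<14 -> acc=780301 shift=21 [end]
Varint 4: bytes[6:9] = 8D D0 2F -> value 780301 (3 byte(s))
  byte[9]=0x5A cont=0 payload=0x5A=90: acc |= 90<<0 -> acc=90 shift=7 [end]
Varint 5: bytes[9:10] = 5A -> value 90 (1 byte(s))

Answer: 5220 82 660029 780301 90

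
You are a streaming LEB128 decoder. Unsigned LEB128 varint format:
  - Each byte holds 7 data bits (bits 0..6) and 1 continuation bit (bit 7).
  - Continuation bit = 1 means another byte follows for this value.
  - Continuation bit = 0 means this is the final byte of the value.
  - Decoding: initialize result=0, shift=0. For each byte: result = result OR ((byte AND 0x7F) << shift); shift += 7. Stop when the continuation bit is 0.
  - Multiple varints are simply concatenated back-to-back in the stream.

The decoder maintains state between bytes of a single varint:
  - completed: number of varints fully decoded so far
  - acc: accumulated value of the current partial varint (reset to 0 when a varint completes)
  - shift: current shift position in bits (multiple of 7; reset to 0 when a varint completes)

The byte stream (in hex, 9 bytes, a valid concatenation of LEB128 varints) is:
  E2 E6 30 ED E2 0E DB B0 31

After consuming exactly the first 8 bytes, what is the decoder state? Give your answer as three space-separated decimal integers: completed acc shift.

Answer: 2 6235 14

Derivation:
byte[0]=0xE2 cont=1 payload=0x62: acc |= 98<<0 -> completed=0 acc=98 shift=7
byte[1]=0xE6 cont=1 payload=0x66: acc |= 102<<7 -> completed=0 acc=13154 shift=14
byte[2]=0x30 cont=0 payload=0x30: varint #1 complete (value=799586); reset -> completed=1 acc=0 shift=0
byte[3]=0xED cont=1 payload=0x6D: acc |= 109<<0 -> completed=1 acc=109 shift=7
byte[4]=0xE2 cont=1 payload=0x62: acc |= 98<<7 -> completed=1 acc=12653 shift=14
byte[5]=0x0E cont=0 payload=0x0E: varint #2 complete (value=242029); reset -> completed=2 acc=0 shift=0
byte[6]=0xDB cont=1 payload=0x5B: acc |= 91<<0 -> completed=2 acc=91 shift=7
byte[7]=0xB0 cont=1 payload=0x30: acc |= 48<<7 -> completed=2 acc=6235 shift=14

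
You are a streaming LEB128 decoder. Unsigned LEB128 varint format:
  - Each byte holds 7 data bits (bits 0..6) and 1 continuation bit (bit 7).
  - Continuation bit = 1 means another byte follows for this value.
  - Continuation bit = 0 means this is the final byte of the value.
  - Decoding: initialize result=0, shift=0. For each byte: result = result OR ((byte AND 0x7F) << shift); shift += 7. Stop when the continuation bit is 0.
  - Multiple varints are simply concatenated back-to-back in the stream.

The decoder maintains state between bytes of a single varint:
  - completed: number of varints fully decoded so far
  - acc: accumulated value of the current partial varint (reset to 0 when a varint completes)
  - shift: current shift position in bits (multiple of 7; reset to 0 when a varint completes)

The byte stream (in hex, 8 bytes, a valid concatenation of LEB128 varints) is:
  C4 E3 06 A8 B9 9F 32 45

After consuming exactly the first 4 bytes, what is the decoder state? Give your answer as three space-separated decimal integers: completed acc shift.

Answer: 1 40 7

Derivation:
byte[0]=0xC4 cont=1 payload=0x44: acc |= 68<<0 -> completed=0 acc=68 shift=7
byte[1]=0xE3 cont=1 payload=0x63: acc |= 99<<7 -> completed=0 acc=12740 shift=14
byte[2]=0x06 cont=0 payload=0x06: varint #1 complete (value=111044); reset -> completed=1 acc=0 shift=0
byte[3]=0xA8 cont=1 payload=0x28: acc |= 40<<0 -> completed=1 acc=40 shift=7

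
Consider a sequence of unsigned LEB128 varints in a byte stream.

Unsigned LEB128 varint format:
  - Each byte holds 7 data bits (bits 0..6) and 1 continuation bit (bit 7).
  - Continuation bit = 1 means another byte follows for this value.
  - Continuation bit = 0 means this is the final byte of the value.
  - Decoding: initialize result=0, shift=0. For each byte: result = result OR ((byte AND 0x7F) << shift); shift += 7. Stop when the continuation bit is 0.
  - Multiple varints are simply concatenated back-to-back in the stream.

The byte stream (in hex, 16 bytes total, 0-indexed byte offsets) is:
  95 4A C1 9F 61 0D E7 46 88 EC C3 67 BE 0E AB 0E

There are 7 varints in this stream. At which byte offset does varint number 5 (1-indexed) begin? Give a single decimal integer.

  byte[0]=0x95 cont=1 payload=0x15=21: acc |= 21<<0 -> acc=21 shift=7
  byte[1]=0x4A cont=0 payload=0x4A=74: acc |= 74<<7 -> acc=9493 shift=14 [end]
Varint 1: bytes[0:2] = 95 4A -> value 9493 (2 byte(s))
  byte[2]=0xC1 cont=1 payload=0x41=65: acc |= 65<<0 -> acc=65 shift=7
  byte[3]=0x9F cont=1 payload=0x1F=31: acc |= 31<<7 -> acc=4033 shift=14
  byte[4]=0x61 cont=0 payload=0x61=97: acc |= 97<<14 -> acc=1593281 shift=21 [end]
Varint 2: bytes[2:5] = C1 9F 61 -> value 1593281 (3 byte(s))
  byte[5]=0x0D cont=0 payload=0x0D=13: acc |= 13<<0 -> acc=13 shift=7 [end]
Varint 3: bytes[5:6] = 0D -> value 13 (1 byte(s))
  byte[6]=0xE7 cont=1 payload=0x67=103: acc |= 103<<0 -> acc=103 shift=7
  byte[7]=0x46 cont=0 payload=0x46=70: acc |= 70<<7 -> acc=9063 shift=14 [end]
Varint 4: bytes[6:8] = E7 46 -> value 9063 (2 byte(s))
  byte[8]=0x88 cont=1 payload=0x08=8: acc |= 8<<0 -> acc=8 shift=7
  byte[9]=0xEC cont=1 payload=0x6C=108: acc |= 108<<7 -> acc=13832 shift=14
  byte[10]=0xC3 cont=1 payload=0x43=67: acc |= 67<<14 -> acc=1111560 shift=21
  byte[11]=0x67 cont=0 payload=0x67=103: acc |= 103<<21 -> acc=217118216 shift=28 [end]
Varint 5: bytes[8:12] = 88 EC C3 67 -> value 217118216 (4 byte(s))
  byte[12]=0xBE cont=1 payload=0x3E=62: acc |= 62<<0 -> acc=62 shift=7
  byte[13]=0x0E cont=0 payload=0x0E=14: acc |= 14<<7 -> acc=1854 shift=14 [end]
Varint 6: bytes[12:14] = BE 0E -> value 1854 (2 byte(s))
  byte[14]=0xAB cont=1 payload=0x2B=43: acc |= 43<<0 -> acc=43 shift=7
  byte[15]=0x0E cont=0 payload=0x0E=14: acc |= 14<<7 -> acc=1835 shift=14 [end]
Varint 7: bytes[14:16] = AB 0E -> value 1835 (2 byte(s))

Answer: 8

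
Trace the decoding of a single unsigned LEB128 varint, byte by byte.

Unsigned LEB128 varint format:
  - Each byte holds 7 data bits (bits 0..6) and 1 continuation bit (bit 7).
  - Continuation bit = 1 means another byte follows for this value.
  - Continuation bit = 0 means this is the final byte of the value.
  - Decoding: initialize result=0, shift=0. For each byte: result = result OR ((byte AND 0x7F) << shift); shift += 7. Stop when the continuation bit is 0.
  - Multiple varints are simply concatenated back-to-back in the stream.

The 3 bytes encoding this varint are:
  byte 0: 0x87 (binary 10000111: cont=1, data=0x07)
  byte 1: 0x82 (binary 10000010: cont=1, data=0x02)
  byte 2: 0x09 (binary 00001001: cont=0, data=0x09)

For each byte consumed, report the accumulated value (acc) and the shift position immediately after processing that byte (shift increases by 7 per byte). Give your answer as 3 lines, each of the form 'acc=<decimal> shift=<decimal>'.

Answer: acc=7 shift=7
acc=263 shift=14
acc=147719 shift=21

Derivation:
byte 0=0x87: payload=0x07=7, contrib = 7<<0 = 7; acc -> 7, shift -> 7
byte 1=0x82: payload=0x02=2, contrib = 2<<7 = 256; acc -> 263, shift -> 14
byte 2=0x09: payload=0x09=9, contrib = 9<<14 = 147456; acc -> 147719, shift -> 21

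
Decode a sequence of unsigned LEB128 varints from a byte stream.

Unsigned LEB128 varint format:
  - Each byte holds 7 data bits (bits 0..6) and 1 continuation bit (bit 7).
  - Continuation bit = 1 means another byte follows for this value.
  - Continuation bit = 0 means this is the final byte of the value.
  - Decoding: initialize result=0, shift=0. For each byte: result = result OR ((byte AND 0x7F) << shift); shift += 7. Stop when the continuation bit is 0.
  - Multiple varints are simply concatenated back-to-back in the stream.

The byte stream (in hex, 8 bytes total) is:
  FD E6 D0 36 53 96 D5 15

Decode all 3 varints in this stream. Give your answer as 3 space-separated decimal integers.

  byte[0]=0xFD cont=1 payload=0x7D=125: acc |= 125<<0 -> acc=125 shift=7
  byte[1]=0xE6 cont=1 payload=0x66=102: acc |= 102<<7 -> acc=13181 shift=14
  byte[2]=0xD0 cont=1 payload=0x50=80: acc |= 80<<14 -> acc=1323901 shift=21
  byte[3]=0x36 cont=0 payload=0x36=54: acc |= 54<<21 -> acc=114570109 shift=28 [end]
Varint 1: bytes[0:4] = FD E6 D0 36 -> value 114570109 (4 byte(s))
  byte[4]=0x53 cont=0 payload=0x53=83: acc |= 83<<0 -> acc=83 shift=7 [end]
Varint 2: bytes[4:5] = 53 -> value 83 (1 byte(s))
  byte[5]=0x96 cont=1 payload=0x16=22: acc |= 22<<0 -> acc=22 shift=7
  byte[6]=0xD5 cont=1 payload=0x55=85: acc |= 85<<7 -> acc=10902 shift=14
  byte[7]=0x15 cont=0 payload=0x15=21: acc |= 21<<14 -> acc=354966 shift=21 [end]
Varint 3: bytes[5:8] = 96 D5 15 -> value 354966 (3 byte(s))

Answer: 114570109 83 354966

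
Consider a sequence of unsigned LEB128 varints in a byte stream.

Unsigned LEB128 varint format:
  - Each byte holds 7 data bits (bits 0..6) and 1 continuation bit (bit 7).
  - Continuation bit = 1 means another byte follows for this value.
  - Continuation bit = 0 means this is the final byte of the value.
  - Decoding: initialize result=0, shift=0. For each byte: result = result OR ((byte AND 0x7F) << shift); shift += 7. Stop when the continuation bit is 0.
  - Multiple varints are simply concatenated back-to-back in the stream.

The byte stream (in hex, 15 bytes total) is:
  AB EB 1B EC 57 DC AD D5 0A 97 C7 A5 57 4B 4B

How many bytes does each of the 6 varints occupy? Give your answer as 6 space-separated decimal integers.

Answer: 3 2 4 4 1 1

Derivation:
  byte[0]=0xAB cont=1 payload=0x2B=43: acc |= 43<<0 -> acc=43 shift=7
  byte[1]=0xEB cont=1 payload=0x6B=107: acc |= 107<<7 -> acc=13739 shift=14
  byte[2]=0x1B cont=0 payload=0x1B=27: acc |= 27<<14 -> acc=456107 shift=21 [end]
Varint 1: bytes[0:3] = AB EB 1B -> value 456107 (3 byte(s))
  byte[3]=0xEC cont=1 payload=0x6C=108: acc |= 108<<0 -> acc=108 shift=7
  byte[4]=0x57 cont=0 payload=0x57=87: acc |= 87<<7 -> acc=11244 shift=14 [end]
Varint 2: bytes[3:5] = EC 57 -> value 11244 (2 byte(s))
  byte[5]=0xDC cont=1 payload=0x5C=92: acc |= 92<<0 -> acc=92 shift=7
  byte[6]=0xAD cont=1 payload=0x2D=45: acc |= 45<<7 -> acc=5852 shift=14
  byte[7]=0xD5 cont=1 payload=0x55=85: acc |= 85<<14 -> acc=1398492 shift=21
  byte[8]=0x0A cont=0 payload=0x0A=10: acc |= 10<<21 -> acc=22370012 shift=28 [end]
Varint 3: bytes[5:9] = DC AD D5 0A -> value 22370012 (4 byte(s))
  byte[9]=0x97 cont=1 payload=0x17=23: acc |= 23<<0 -> acc=23 shift=7
  byte[10]=0xC7 cont=1 payload=0x47=71: acc |= 71<<7 -> acc=9111 shift=14
  byte[11]=0xA5 cont=1 payload=0x25=37: acc |= 37<<14 -> acc=615319 shift=21
  byte[12]=0x57 cont=0 payload=0x57=87: acc |= 87<<21 -> acc=183067543 shift=28 [end]
Varint 4: bytes[9:13] = 97 C7 A5 57 -> value 183067543 (4 byte(s))
  byte[13]=0x4B cont=0 payload=0x4B=75: acc |= 75<<0 -> acc=75 shift=7 [end]
Varint 5: bytes[13:14] = 4B -> value 75 (1 byte(s))
  byte[14]=0x4B cont=0 payload=0x4B=75: acc |= 75<<0 -> acc=75 shift=7 [end]
Varint 6: bytes[14:15] = 4B -> value 75 (1 byte(s))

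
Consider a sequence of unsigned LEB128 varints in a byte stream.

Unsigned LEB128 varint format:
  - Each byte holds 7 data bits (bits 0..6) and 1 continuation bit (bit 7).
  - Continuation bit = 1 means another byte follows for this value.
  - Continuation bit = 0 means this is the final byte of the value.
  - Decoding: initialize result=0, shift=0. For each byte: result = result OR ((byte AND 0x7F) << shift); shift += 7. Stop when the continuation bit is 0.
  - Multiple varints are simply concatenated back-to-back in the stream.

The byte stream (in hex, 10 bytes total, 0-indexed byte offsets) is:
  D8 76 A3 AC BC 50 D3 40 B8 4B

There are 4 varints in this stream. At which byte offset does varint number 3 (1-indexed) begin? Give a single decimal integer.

Answer: 6

Derivation:
  byte[0]=0xD8 cont=1 payload=0x58=88: acc |= 88<<0 -> acc=88 shift=7
  byte[1]=0x76 cont=0 payload=0x76=118: acc |= 118<<7 -> acc=15192 shift=14 [end]
Varint 1: bytes[0:2] = D8 76 -> value 15192 (2 byte(s))
  byte[2]=0xA3 cont=1 payload=0x23=35: acc |= 35<<0 -> acc=35 shift=7
  byte[3]=0xAC cont=1 payload=0x2C=44: acc |= 44<<7 -> acc=5667 shift=14
  byte[4]=0xBC cont=1 payload=0x3C=60: acc |= 60<<14 -> acc=988707 shift=21
  byte[5]=0x50 cont=0 payload=0x50=80: acc |= 80<<21 -> acc=168760867 shift=28 [end]
Varint 2: bytes[2:6] = A3 AC BC 50 -> value 168760867 (4 byte(s))
  byte[6]=0xD3 cont=1 payload=0x53=83: acc |= 83<<0 -> acc=83 shift=7
  byte[7]=0x40 cont=0 payload=0x40=64: acc |= 64<<7 -> acc=8275 shift=14 [end]
Varint 3: bytes[6:8] = D3 40 -> value 8275 (2 byte(s))
  byte[8]=0xB8 cont=1 payload=0x38=56: acc |= 56<<0 -> acc=56 shift=7
  byte[9]=0x4B cont=0 payload=0x4B=75: acc |= 75<<7 -> acc=9656 shift=14 [end]
Varint 4: bytes[8:10] = B8 4B -> value 9656 (2 byte(s))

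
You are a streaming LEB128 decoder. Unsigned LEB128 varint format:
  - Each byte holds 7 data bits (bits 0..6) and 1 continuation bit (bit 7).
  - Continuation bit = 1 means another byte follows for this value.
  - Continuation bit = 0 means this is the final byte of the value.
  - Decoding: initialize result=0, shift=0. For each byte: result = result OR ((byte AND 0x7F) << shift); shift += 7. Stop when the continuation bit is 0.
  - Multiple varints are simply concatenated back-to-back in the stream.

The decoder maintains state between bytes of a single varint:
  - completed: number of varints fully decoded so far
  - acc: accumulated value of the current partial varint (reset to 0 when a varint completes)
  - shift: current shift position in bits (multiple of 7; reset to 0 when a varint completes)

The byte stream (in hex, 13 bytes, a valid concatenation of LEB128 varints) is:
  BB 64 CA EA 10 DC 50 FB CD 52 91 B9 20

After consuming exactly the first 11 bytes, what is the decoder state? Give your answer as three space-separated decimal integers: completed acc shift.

byte[0]=0xBB cont=1 payload=0x3B: acc |= 59<<0 -> completed=0 acc=59 shift=7
byte[1]=0x64 cont=0 payload=0x64: varint #1 complete (value=12859); reset -> completed=1 acc=0 shift=0
byte[2]=0xCA cont=1 payload=0x4A: acc |= 74<<0 -> completed=1 acc=74 shift=7
byte[3]=0xEA cont=1 payload=0x6A: acc |= 106<<7 -> completed=1 acc=13642 shift=14
byte[4]=0x10 cont=0 payload=0x10: varint #2 complete (value=275786); reset -> completed=2 acc=0 shift=0
byte[5]=0xDC cont=1 payload=0x5C: acc |= 92<<0 -> completed=2 acc=92 shift=7
byte[6]=0x50 cont=0 payload=0x50: varint #3 complete (value=10332); reset -> completed=3 acc=0 shift=0
byte[7]=0xFB cont=1 payload=0x7B: acc |= 123<<0 -> completed=3 acc=123 shift=7
byte[8]=0xCD cont=1 payload=0x4D: acc |= 77<<7 -> completed=3 acc=9979 shift=14
byte[9]=0x52 cont=0 payload=0x52: varint #4 complete (value=1353467); reset -> completed=4 acc=0 shift=0
byte[10]=0x91 cont=1 payload=0x11: acc |= 17<<0 -> completed=4 acc=17 shift=7

Answer: 4 17 7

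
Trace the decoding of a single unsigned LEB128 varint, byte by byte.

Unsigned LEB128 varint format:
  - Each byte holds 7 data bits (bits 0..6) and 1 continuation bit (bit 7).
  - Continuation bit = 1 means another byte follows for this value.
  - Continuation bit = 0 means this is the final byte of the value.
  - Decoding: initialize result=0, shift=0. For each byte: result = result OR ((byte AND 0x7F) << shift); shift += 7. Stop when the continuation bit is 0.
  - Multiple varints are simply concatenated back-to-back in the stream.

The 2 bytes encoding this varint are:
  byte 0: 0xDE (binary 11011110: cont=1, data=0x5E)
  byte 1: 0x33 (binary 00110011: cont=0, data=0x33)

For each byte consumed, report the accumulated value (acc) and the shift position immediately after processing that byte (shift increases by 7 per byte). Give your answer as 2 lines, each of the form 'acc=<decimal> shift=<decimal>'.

byte 0=0xDE: payload=0x5E=94, contrib = 94<<0 = 94; acc -> 94, shift -> 7
byte 1=0x33: payload=0x33=51, contrib = 51<<7 = 6528; acc -> 6622, shift -> 14

Answer: acc=94 shift=7
acc=6622 shift=14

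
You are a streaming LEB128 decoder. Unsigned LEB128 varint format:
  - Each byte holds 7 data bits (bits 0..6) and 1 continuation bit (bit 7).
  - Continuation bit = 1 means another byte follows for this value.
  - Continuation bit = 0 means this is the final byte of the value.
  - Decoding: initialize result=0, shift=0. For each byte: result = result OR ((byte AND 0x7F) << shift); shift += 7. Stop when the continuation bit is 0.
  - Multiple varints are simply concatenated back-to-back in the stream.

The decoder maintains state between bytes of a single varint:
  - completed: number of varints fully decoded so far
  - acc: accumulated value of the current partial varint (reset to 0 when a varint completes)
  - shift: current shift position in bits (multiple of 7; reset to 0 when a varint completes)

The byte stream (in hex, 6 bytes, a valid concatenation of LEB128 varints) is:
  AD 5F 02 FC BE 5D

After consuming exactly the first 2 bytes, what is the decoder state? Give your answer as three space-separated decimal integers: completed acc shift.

Answer: 1 0 0

Derivation:
byte[0]=0xAD cont=1 payload=0x2D: acc |= 45<<0 -> completed=0 acc=45 shift=7
byte[1]=0x5F cont=0 payload=0x5F: varint #1 complete (value=12205); reset -> completed=1 acc=0 shift=0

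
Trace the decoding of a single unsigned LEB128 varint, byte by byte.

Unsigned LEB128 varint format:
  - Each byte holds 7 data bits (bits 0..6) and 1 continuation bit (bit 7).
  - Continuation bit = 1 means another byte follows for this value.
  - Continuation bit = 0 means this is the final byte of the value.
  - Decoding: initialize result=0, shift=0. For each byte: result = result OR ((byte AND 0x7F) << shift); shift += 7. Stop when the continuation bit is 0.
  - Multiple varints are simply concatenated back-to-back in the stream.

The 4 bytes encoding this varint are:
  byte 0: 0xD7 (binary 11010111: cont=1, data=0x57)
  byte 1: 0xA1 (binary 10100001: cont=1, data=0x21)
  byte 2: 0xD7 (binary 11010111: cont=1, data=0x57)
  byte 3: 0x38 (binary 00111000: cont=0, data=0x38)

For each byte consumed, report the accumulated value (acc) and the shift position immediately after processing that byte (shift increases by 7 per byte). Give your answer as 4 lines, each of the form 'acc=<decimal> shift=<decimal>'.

Answer: acc=87 shift=7
acc=4311 shift=14
acc=1429719 shift=21
acc=118870231 shift=28

Derivation:
byte 0=0xD7: payload=0x57=87, contrib = 87<<0 = 87; acc -> 87, shift -> 7
byte 1=0xA1: payload=0x21=33, contrib = 33<<7 = 4224; acc -> 4311, shift -> 14
byte 2=0xD7: payload=0x57=87, contrib = 87<<14 = 1425408; acc -> 1429719, shift -> 21
byte 3=0x38: payload=0x38=56, contrib = 56<<21 = 117440512; acc -> 118870231, shift -> 28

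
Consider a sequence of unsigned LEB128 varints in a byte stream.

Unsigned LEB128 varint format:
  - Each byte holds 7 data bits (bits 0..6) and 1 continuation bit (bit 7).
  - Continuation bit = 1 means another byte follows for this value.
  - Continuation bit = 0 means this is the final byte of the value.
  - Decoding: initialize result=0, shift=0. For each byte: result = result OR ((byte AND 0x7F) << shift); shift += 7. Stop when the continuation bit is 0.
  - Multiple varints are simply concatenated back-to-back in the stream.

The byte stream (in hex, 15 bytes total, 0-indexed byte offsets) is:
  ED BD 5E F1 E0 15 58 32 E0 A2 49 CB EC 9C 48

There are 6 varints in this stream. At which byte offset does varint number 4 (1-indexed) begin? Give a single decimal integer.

  byte[0]=0xED cont=1 payload=0x6D=109: acc |= 109<<0 -> acc=109 shift=7
  byte[1]=0xBD cont=1 payload=0x3D=61: acc |= 61<<7 -> acc=7917 shift=14
  byte[2]=0x5E cont=0 payload=0x5E=94: acc |= 94<<14 -> acc=1548013 shift=21 [end]
Varint 1: bytes[0:3] = ED BD 5E -> value 1548013 (3 byte(s))
  byte[3]=0xF1 cont=1 payload=0x71=113: acc |= 113<<0 -> acc=113 shift=7
  byte[4]=0xE0 cont=1 payload=0x60=96: acc |= 96<<7 -> acc=12401 shift=14
  byte[5]=0x15 cont=0 payload=0x15=21: acc |= 21<<14 -> acc=356465 shift=21 [end]
Varint 2: bytes[3:6] = F1 E0 15 -> value 356465 (3 byte(s))
  byte[6]=0x58 cont=0 payload=0x58=88: acc |= 88<<0 -> acc=88 shift=7 [end]
Varint 3: bytes[6:7] = 58 -> value 88 (1 byte(s))
  byte[7]=0x32 cont=0 payload=0x32=50: acc |= 50<<0 -> acc=50 shift=7 [end]
Varint 4: bytes[7:8] = 32 -> value 50 (1 byte(s))
  byte[8]=0xE0 cont=1 payload=0x60=96: acc |= 96<<0 -> acc=96 shift=7
  byte[9]=0xA2 cont=1 payload=0x22=34: acc |= 34<<7 -> acc=4448 shift=14
  byte[10]=0x49 cont=0 payload=0x49=73: acc |= 73<<14 -> acc=1200480 shift=21 [end]
Varint 5: bytes[8:11] = E0 A2 49 -> value 1200480 (3 byte(s))
  byte[11]=0xCB cont=1 payload=0x4B=75: acc |= 75<<0 -> acc=75 shift=7
  byte[12]=0xEC cont=1 payload=0x6C=108: acc |= 108<<7 -> acc=13899 shift=14
  byte[13]=0x9C cont=1 payload=0x1C=28: acc |= 28<<14 -> acc=472651 shift=21
  byte[14]=0x48 cont=0 payload=0x48=72: acc |= 72<<21 -> acc=151467595 shift=28 [end]
Varint 6: bytes[11:15] = CB EC 9C 48 -> value 151467595 (4 byte(s))

Answer: 7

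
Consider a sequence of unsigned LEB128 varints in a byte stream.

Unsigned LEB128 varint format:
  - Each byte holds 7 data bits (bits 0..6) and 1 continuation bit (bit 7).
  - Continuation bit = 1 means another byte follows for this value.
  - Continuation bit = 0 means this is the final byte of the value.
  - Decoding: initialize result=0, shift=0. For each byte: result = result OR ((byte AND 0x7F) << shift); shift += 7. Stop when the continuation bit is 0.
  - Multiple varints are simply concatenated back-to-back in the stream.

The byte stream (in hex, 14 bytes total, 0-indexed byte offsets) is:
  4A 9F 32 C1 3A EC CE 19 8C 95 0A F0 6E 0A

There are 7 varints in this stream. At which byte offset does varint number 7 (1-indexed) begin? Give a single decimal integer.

  byte[0]=0x4A cont=0 payload=0x4A=74: acc |= 74<<0 -> acc=74 shift=7 [end]
Varint 1: bytes[0:1] = 4A -> value 74 (1 byte(s))
  byte[1]=0x9F cont=1 payload=0x1F=31: acc |= 31<<0 -> acc=31 shift=7
  byte[2]=0x32 cont=0 payload=0x32=50: acc |= 50<<7 -> acc=6431 shift=14 [end]
Varint 2: bytes[1:3] = 9F 32 -> value 6431 (2 byte(s))
  byte[3]=0xC1 cont=1 payload=0x41=65: acc |= 65<<0 -> acc=65 shift=7
  byte[4]=0x3A cont=0 payload=0x3A=58: acc |= 58<<7 -> acc=7489 shift=14 [end]
Varint 3: bytes[3:5] = C1 3A -> value 7489 (2 byte(s))
  byte[5]=0xEC cont=1 payload=0x6C=108: acc |= 108<<0 -> acc=108 shift=7
  byte[6]=0xCE cont=1 payload=0x4E=78: acc |= 78<<7 -> acc=10092 shift=14
  byte[7]=0x19 cont=0 payload=0x19=25: acc |= 25<<14 -> acc=419692 shift=21 [end]
Varint 4: bytes[5:8] = EC CE 19 -> value 419692 (3 byte(s))
  byte[8]=0x8C cont=1 payload=0x0C=12: acc |= 12<<0 -> acc=12 shift=7
  byte[9]=0x95 cont=1 payload=0x15=21: acc |= 21<<7 -> acc=2700 shift=14
  byte[10]=0x0A cont=0 payload=0x0A=10: acc |= 10<<14 -> acc=166540 shift=21 [end]
Varint 5: bytes[8:11] = 8C 95 0A -> value 166540 (3 byte(s))
  byte[11]=0xF0 cont=1 payload=0x70=112: acc |= 112<<0 -> acc=112 shift=7
  byte[12]=0x6E cont=0 payload=0x6E=110: acc |= 110<<7 -> acc=14192 shift=14 [end]
Varint 6: bytes[11:13] = F0 6E -> value 14192 (2 byte(s))
  byte[13]=0x0A cont=0 payload=0x0A=10: acc |= 10<<0 -> acc=10 shift=7 [end]
Varint 7: bytes[13:14] = 0A -> value 10 (1 byte(s))

Answer: 13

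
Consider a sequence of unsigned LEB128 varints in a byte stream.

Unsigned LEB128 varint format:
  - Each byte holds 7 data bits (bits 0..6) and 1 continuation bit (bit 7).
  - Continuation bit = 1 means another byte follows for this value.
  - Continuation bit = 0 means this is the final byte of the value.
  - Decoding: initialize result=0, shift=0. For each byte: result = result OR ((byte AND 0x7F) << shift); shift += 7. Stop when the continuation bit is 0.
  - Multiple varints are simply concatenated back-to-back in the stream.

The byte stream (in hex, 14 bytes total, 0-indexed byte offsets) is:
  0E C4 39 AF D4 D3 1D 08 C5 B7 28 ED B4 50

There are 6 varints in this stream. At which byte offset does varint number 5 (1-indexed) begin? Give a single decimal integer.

  byte[0]=0x0E cont=0 payload=0x0E=14: acc |= 14<<0 -> acc=14 shift=7 [end]
Varint 1: bytes[0:1] = 0E -> value 14 (1 byte(s))
  byte[1]=0xC4 cont=1 payload=0x44=68: acc |= 68<<0 -> acc=68 shift=7
  byte[2]=0x39 cont=0 payload=0x39=57: acc |= 57<<7 -> acc=7364 shift=14 [end]
Varint 2: bytes[1:3] = C4 39 -> value 7364 (2 byte(s))
  byte[3]=0xAF cont=1 payload=0x2F=47: acc |= 47<<0 -> acc=47 shift=7
  byte[4]=0xD4 cont=1 payload=0x54=84: acc |= 84<<7 -> acc=10799 shift=14
  byte[5]=0xD3 cont=1 payload=0x53=83: acc |= 83<<14 -> acc=1370671 shift=21
  byte[6]=0x1D cont=0 payload=0x1D=29: acc |= 29<<21 -> acc=62188079 shift=28 [end]
Varint 3: bytes[3:7] = AF D4 D3 1D -> value 62188079 (4 byte(s))
  byte[7]=0x08 cont=0 payload=0x08=8: acc |= 8<<0 -> acc=8 shift=7 [end]
Varint 4: bytes[7:8] = 08 -> value 8 (1 byte(s))
  byte[8]=0xC5 cont=1 payload=0x45=69: acc |= 69<<0 -> acc=69 shift=7
  byte[9]=0xB7 cont=1 payload=0x37=55: acc |= 55<<7 -> acc=7109 shift=14
  byte[10]=0x28 cont=0 payload=0x28=40: acc |= 40<<14 -> acc=662469 shift=21 [end]
Varint 5: bytes[8:11] = C5 B7 28 -> value 662469 (3 byte(s))
  byte[11]=0xED cont=1 payload=0x6D=109: acc |= 109<<0 -> acc=109 shift=7
  byte[12]=0xB4 cont=1 payload=0x34=52: acc |= 52<<7 -> acc=6765 shift=14
  byte[13]=0x50 cont=0 payload=0x50=80: acc |= 80<<14 -> acc=1317485 shift=21 [end]
Varint 6: bytes[11:14] = ED B4 50 -> value 1317485 (3 byte(s))

Answer: 8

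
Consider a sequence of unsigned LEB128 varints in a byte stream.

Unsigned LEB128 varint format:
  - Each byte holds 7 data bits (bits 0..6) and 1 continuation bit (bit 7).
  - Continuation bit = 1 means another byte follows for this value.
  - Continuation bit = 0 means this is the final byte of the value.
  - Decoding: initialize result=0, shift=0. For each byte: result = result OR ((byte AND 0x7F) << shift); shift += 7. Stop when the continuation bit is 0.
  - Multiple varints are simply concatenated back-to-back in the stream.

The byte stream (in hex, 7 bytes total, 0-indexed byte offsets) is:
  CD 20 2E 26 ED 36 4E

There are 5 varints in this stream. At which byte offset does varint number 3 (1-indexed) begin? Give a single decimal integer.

Answer: 3

Derivation:
  byte[0]=0xCD cont=1 payload=0x4D=77: acc |= 77<<0 -> acc=77 shift=7
  byte[1]=0x20 cont=0 payload=0x20=32: acc |= 32<<7 -> acc=4173 shift=14 [end]
Varint 1: bytes[0:2] = CD 20 -> value 4173 (2 byte(s))
  byte[2]=0x2E cont=0 payload=0x2E=46: acc |= 46<<0 -> acc=46 shift=7 [end]
Varint 2: bytes[2:3] = 2E -> value 46 (1 byte(s))
  byte[3]=0x26 cont=0 payload=0x26=38: acc |= 38<<0 -> acc=38 shift=7 [end]
Varint 3: bytes[3:4] = 26 -> value 38 (1 byte(s))
  byte[4]=0xED cont=1 payload=0x6D=109: acc |= 109<<0 -> acc=109 shift=7
  byte[5]=0x36 cont=0 payload=0x36=54: acc |= 54<<7 -> acc=7021 shift=14 [end]
Varint 4: bytes[4:6] = ED 36 -> value 7021 (2 byte(s))
  byte[6]=0x4E cont=0 payload=0x4E=78: acc |= 78<<0 -> acc=78 shift=7 [end]
Varint 5: bytes[6:7] = 4E -> value 78 (1 byte(s))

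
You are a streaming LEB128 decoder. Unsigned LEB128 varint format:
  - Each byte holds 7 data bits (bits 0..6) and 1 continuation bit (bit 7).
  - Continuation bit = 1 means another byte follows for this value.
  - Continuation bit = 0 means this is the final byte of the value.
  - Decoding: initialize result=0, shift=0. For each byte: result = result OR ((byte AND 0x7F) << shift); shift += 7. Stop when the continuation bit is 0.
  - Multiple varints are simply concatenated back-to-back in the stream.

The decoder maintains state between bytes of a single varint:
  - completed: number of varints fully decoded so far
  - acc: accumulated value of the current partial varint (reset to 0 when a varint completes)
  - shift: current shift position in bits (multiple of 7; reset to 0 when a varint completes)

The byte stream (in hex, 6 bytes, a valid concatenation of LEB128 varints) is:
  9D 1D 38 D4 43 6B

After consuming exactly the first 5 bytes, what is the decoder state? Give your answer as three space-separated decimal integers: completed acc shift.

Answer: 3 0 0

Derivation:
byte[0]=0x9D cont=1 payload=0x1D: acc |= 29<<0 -> completed=0 acc=29 shift=7
byte[1]=0x1D cont=0 payload=0x1D: varint #1 complete (value=3741); reset -> completed=1 acc=0 shift=0
byte[2]=0x38 cont=0 payload=0x38: varint #2 complete (value=56); reset -> completed=2 acc=0 shift=0
byte[3]=0xD4 cont=1 payload=0x54: acc |= 84<<0 -> completed=2 acc=84 shift=7
byte[4]=0x43 cont=0 payload=0x43: varint #3 complete (value=8660); reset -> completed=3 acc=0 shift=0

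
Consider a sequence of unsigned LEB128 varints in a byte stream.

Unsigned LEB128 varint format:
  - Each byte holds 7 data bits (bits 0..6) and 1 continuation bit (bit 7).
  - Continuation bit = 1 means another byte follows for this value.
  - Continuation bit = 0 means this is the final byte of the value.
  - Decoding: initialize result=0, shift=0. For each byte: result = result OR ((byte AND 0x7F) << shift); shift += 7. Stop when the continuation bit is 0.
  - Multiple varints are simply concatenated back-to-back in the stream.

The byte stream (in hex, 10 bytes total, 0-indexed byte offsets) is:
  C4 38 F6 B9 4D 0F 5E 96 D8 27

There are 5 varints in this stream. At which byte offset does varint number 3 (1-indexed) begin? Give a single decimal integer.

Answer: 5

Derivation:
  byte[0]=0xC4 cont=1 payload=0x44=68: acc |= 68<<0 -> acc=68 shift=7
  byte[1]=0x38 cont=0 payload=0x38=56: acc |= 56<<7 -> acc=7236 shift=14 [end]
Varint 1: bytes[0:2] = C4 38 -> value 7236 (2 byte(s))
  byte[2]=0xF6 cont=1 payload=0x76=118: acc |= 118<<0 -> acc=118 shift=7
  byte[3]=0xB9 cont=1 payload=0x39=57: acc |= 57<<7 -> acc=7414 shift=14
  byte[4]=0x4D cont=0 payload=0x4D=77: acc |= 77<<14 -> acc=1268982 shift=21 [end]
Varint 2: bytes[2:5] = F6 B9 4D -> value 1268982 (3 byte(s))
  byte[5]=0x0F cont=0 payload=0x0F=15: acc |= 15<<0 -> acc=15 shift=7 [end]
Varint 3: bytes[5:6] = 0F -> value 15 (1 byte(s))
  byte[6]=0x5E cont=0 payload=0x5E=94: acc |= 94<<0 -> acc=94 shift=7 [end]
Varint 4: bytes[6:7] = 5E -> value 94 (1 byte(s))
  byte[7]=0x96 cont=1 payload=0x16=22: acc |= 22<<0 -> acc=22 shift=7
  byte[8]=0xD8 cont=1 payload=0x58=88: acc |= 88<<7 -> acc=11286 shift=14
  byte[9]=0x27 cont=0 payload=0x27=39: acc |= 39<<14 -> acc=650262 shift=21 [end]
Varint 5: bytes[7:10] = 96 D8 27 -> value 650262 (3 byte(s))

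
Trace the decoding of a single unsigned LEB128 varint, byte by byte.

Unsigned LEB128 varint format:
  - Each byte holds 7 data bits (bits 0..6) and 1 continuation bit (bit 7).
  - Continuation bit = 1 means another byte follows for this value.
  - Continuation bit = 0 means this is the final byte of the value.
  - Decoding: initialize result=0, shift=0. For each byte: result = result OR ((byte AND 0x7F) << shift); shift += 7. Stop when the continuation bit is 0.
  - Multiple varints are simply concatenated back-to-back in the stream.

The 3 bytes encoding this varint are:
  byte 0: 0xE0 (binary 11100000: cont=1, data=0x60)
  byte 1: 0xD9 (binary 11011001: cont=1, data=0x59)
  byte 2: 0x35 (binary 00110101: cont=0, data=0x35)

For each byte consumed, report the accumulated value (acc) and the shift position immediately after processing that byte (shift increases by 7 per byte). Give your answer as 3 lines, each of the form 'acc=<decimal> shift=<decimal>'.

Answer: acc=96 shift=7
acc=11488 shift=14
acc=879840 shift=21

Derivation:
byte 0=0xE0: payload=0x60=96, contrib = 96<<0 = 96; acc -> 96, shift -> 7
byte 1=0xD9: payload=0x59=89, contrib = 89<<7 = 11392; acc -> 11488, shift -> 14
byte 2=0x35: payload=0x35=53, contrib = 53<<14 = 868352; acc -> 879840, shift -> 21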